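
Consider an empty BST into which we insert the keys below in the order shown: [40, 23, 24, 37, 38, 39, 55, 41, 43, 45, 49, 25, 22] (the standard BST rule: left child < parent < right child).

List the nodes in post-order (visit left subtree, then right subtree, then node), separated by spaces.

22 25 39 38 37 24 23 49 45 43 41 55 40

40: root
23: left child of 40 (depth 1)
24: right child of 23 (depth 2)
37: right child of 24 (depth 3)
38: right child of 37 (depth 4)
39: right child of 38 (depth 5)
55: right child of 40 (depth 1)
41: left child of 55 (depth 2)
43: right child of 41 (depth 3)
45: right child of 43 (depth 4)
49: right child of 45 (depth 5)
25: left child of 37 (depth 4)
22: left child of 23 (depth 2)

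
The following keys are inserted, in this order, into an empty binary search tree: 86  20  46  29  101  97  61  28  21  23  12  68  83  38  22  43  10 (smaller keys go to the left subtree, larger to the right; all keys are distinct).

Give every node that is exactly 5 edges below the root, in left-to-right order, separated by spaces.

86: root
20: left child of 86 (depth 1)
46: right child of 20 (depth 2)
29: left child of 46 (depth 3)
101: right child of 86 (depth 1)
97: left child of 101 (depth 2)
61: right child of 46 (depth 3)
28: left child of 29 (depth 4)
21: left child of 28 (depth 5)
23: right child of 21 (depth 6)
12: left child of 20 (depth 2)
68: right child of 61 (depth 4)
83: right child of 68 (depth 5)
38: right child of 29 (depth 4)
22: left child of 23 (depth 7)
43: right child of 38 (depth 5)
10: left child of 12 (depth 3)

21 43 83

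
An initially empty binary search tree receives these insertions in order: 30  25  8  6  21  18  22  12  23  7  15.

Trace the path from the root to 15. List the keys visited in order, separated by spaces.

30 25 8 21 18 12 15

30: root
25: left child of 30 (depth 1)
8: left child of 25 (depth 2)
6: left child of 8 (depth 3)
21: right child of 8 (depth 3)
18: left child of 21 (depth 4)
22: right child of 21 (depth 4)
12: left child of 18 (depth 5)
23: right child of 22 (depth 5)
7: right child of 6 (depth 4)
15: right child of 12 (depth 6)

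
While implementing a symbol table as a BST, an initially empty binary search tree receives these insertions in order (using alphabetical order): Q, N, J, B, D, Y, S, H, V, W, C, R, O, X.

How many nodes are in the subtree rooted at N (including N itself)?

7

Resulting structure (node: left, right):
  Q: L=N, R=Y
  N: L=J, R=O
  J: L=B, R=–
  B: L=–, R=D
  D: L=C, R=H
  Y: L=S, R=–
  S: L=R, R=V
  H: L=–, R=–
  V: L=–, R=W
  W: L=–, R=X
  C: L=–, R=–
  R: L=–, R=–
  O: L=–, R=–
  X: L=–, R=–

Subtree rooted at N contains: N, J, B, D, C, H, O — 7 nodes.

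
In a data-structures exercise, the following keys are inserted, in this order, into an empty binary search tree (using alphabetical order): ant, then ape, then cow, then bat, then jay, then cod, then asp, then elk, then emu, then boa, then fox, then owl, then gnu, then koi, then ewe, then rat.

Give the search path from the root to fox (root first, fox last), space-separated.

ant ape cow jay elk emu fox

Resulting structure (node: left, right):
  ant: L=–, R=ape
  ape: L=–, R=cow
  cow: L=bat, R=jay
  bat: L=asp, R=cod
  jay: L=elk, R=owl
  cod: L=boa, R=–
  asp: L=–, R=–
  elk: L=–, R=emu
  emu: L=–, R=fox
  boa: L=–, R=–
  fox: L=ewe, R=gnu
  owl: L=koi, R=rat
  gnu: L=–, R=–
  koi: L=–, R=–
  ewe: L=–, R=–
  rat: L=–, R=–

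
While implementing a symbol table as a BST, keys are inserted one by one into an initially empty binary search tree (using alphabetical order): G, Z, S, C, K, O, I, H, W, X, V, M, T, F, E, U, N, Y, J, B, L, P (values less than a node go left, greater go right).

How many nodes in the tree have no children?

9

G: root
Z: right child of G (depth 1)
S: left child of Z (depth 2)
C: left child of G (depth 1)
K: left child of S (depth 3)
O: right child of K (depth 4)
I: left child of K (depth 4)
H: left child of I (depth 5)
W: right child of S (depth 3)
X: right child of W (depth 4)
V: left child of W (depth 4)
M: left child of O (depth 5)
T: left child of V (depth 5)
F: right child of C (depth 2)
E: left child of F (depth 3)
U: right child of T (depth 6)
N: right child of M (depth 6)
Y: right child of X (depth 5)
J: right child of I (depth 5)
B: left child of C (depth 2)
L: left child of M (depth 6)
P: right child of O (depth 5)

Leaves: B, E, H, J, L, N, P, U, Y — 9 in total.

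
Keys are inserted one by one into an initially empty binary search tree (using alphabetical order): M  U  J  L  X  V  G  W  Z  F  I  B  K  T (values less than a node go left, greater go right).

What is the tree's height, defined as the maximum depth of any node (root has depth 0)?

M: root
U: right child of M (depth 1)
J: left child of M (depth 1)
L: right child of J (depth 2)
X: right child of U (depth 2)
V: left child of X (depth 3)
G: left child of J (depth 2)
W: right child of V (depth 4)
Z: right child of X (depth 3)
F: left child of G (depth 3)
I: right child of G (depth 3)
B: left child of F (depth 4)
K: left child of L (depth 3)
T: left child of U (depth 2)

The deepest node is W at depth 4.

4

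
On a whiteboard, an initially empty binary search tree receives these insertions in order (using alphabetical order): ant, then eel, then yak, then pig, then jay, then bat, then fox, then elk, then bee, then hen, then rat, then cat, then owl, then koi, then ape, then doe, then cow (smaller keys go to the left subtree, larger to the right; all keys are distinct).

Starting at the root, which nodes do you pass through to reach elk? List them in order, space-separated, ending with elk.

Insert ant: tree is empty, so ant becomes the root.
Insert eel: eel > ant → go right. Place as right child of ant.
Insert yak: yak > ant → go right; yak > eel → go right. Place as right child of eel.
Insert pig: pig > ant → go right; pig > eel → go right; pig < yak → go left. Place as left child of yak.
Insert jay: jay > ant → go right; jay > eel → go right; jay < yak → go left; jay < pig → go left. Place as left child of pig.
Insert bat: bat > ant → go right; bat < eel → go left. Place as left child of eel.
Insert fox: fox > ant → go right; fox > eel → go right; fox < yak → go left; fox < pig → go left; fox < jay → go left. Place as left child of jay.
Insert elk: elk > ant → go right; elk > eel → go right; elk < yak → go left; elk < pig → go left; elk < jay → go left; elk < fox → go left. Place as left child of fox.
Insert bee: bee > ant → go right; bee < eel → go left; bee > bat → go right. Place as right child of bat.
Insert hen: hen > ant → go right; hen > eel → go right; hen < yak → go left; hen < pig → go left; hen < jay → go left; hen > fox → go right. Place as right child of fox.
Insert rat: rat > ant → go right; rat > eel → go right; rat < yak → go left; rat > pig → go right. Place as right child of pig.
Insert cat: cat > ant → go right; cat < eel → go left; cat > bat → go right; cat > bee → go right. Place as right child of bee.
Insert owl: owl > ant → go right; owl > eel → go right; owl < yak → go left; owl < pig → go left; owl > jay → go right. Place as right child of jay.
Insert koi: koi > ant → go right; koi > eel → go right; koi < yak → go left; koi < pig → go left; koi > jay → go right; koi < owl → go left. Place as left child of owl.
Insert ape: ape > ant → go right; ape < eel → go left; ape < bat → go left. Place as left child of bat.
Insert doe: doe > ant → go right; doe < eel → go left; doe > bat → go right; doe > bee → go right; doe > cat → go right. Place as right child of cat.
Insert cow: cow > ant → go right; cow < eel → go left; cow > bat → go right; cow > bee → go right; cow > cat → go right; cow < doe → go left. Place as left child of doe.

ant eel yak pig jay fox elk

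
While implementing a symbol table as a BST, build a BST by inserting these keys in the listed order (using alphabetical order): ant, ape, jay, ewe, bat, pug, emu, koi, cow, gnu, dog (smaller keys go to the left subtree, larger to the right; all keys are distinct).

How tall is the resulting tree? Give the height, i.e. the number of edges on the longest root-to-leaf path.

7

Insert ant: tree is empty, so ant becomes the root.
Insert ape: ape > ant → go right. Place as right child of ant.
Insert jay: jay > ant → go right; jay > ape → go right. Place as right child of ape.
Insert ewe: ewe > ant → go right; ewe > ape → go right; ewe < jay → go left. Place as left child of jay.
Insert bat: bat > ant → go right; bat > ape → go right; bat < jay → go left; bat < ewe → go left. Place as left child of ewe.
Insert pug: pug > ant → go right; pug > ape → go right; pug > jay → go right. Place as right child of jay.
Insert emu: emu > ant → go right; emu > ape → go right; emu < jay → go left; emu < ewe → go left; emu > bat → go right. Place as right child of bat.
Insert koi: koi > ant → go right; koi > ape → go right; koi > jay → go right; koi < pug → go left. Place as left child of pug.
Insert cow: cow > ant → go right; cow > ape → go right; cow < jay → go left; cow < ewe → go left; cow > bat → go right; cow < emu → go left. Place as left child of emu.
Insert gnu: gnu > ant → go right; gnu > ape → go right; gnu < jay → go left; gnu > ewe → go right. Place as right child of ewe.
Insert dog: dog > ant → go right; dog > ape → go right; dog < jay → go left; dog < ewe → go left; dog > bat → go right; dog < emu → go left; dog > cow → go right. Place as right child of cow.

The deepest node is dog at depth 7.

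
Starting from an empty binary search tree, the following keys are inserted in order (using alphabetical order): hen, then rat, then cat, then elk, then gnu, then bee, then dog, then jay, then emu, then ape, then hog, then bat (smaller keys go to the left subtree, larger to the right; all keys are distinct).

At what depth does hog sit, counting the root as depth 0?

Insert hen: tree is empty, so hen becomes the root.
Insert rat: rat > hen → go right. Place as right child of hen.
Insert cat: cat < hen → go left. Place as left child of hen.
Insert elk: elk < hen → go left; elk > cat → go right. Place as right child of cat.
Insert gnu: gnu < hen → go left; gnu > cat → go right; gnu > elk → go right. Place as right child of elk.
Insert bee: bee < hen → go left; bee < cat → go left. Place as left child of cat.
Insert dog: dog < hen → go left; dog > cat → go right; dog < elk → go left. Place as left child of elk.
Insert jay: jay > hen → go right; jay < rat → go left. Place as left child of rat.
Insert emu: emu < hen → go left; emu > cat → go right; emu > elk → go right; emu < gnu → go left. Place as left child of gnu.
Insert ape: ape < hen → go left; ape < cat → go left; ape < bee → go left. Place as left child of bee.
Insert hog: hog > hen → go right; hog < rat → go left; hog < jay → go left. Place as left child of jay.
Insert bat: bat < hen → go left; bat < cat → go left; bat < bee → go left; bat > ape → go right. Place as right child of ape.

Path to hog: hen → rat → jay → hog, which is 3 edges.

3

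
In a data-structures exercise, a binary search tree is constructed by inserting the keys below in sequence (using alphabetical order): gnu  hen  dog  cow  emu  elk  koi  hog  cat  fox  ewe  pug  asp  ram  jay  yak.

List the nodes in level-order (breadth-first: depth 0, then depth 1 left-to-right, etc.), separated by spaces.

gnu: root
hen: right child of gnu (depth 1)
dog: left child of gnu (depth 1)
cow: left child of dog (depth 2)
emu: right child of dog (depth 2)
elk: left child of emu (depth 3)
koi: right child of hen (depth 2)
hog: left child of koi (depth 3)
cat: left child of cow (depth 3)
fox: right child of emu (depth 3)
ewe: left child of fox (depth 4)
pug: right child of koi (depth 3)
asp: left child of cat (depth 4)
ram: right child of pug (depth 4)
jay: right child of hog (depth 4)
yak: right child of ram (depth 5)

gnu dog hen cow emu koi cat elk fox hog pug asp ewe jay ram yak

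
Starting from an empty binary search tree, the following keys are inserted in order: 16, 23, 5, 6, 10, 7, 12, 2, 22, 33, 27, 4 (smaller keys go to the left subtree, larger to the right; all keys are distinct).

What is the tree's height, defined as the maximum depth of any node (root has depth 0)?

16: root
23: right child of 16 (depth 1)
5: left child of 16 (depth 1)
6: right child of 5 (depth 2)
10: right child of 6 (depth 3)
7: left child of 10 (depth 4)
12: right child of 10 (depth 4)
2: left child of 5 (depth 2)
22: left child of 23 (depth 2)
33: right child of 23 (depth 2)
27: left child of 33 (depth 3)
4: right child of 2 (depth 3)

The deepest node is 7 at depth 4.

4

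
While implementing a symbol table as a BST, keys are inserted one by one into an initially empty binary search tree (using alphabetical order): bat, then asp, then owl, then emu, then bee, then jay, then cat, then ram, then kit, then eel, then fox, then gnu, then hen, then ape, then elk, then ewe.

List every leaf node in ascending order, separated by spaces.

ape elk ewe hen kit ram

Insert bat: tree is empty, so bat becomes the root.
Insert asp: asp < bat → go left. Place as left child of bat.
Insert owl: owl > bat → go right. Place as right child of bat.
Insert emu: emu > bat → go right; emu < owl → go left. Place as left child of owl.
Insert bee: bee > bat → go right; bee < owl → go left; bee < emu → go left. Place as left child of emu.
Insert jay: jay > bat → go right; jay < owl → go left; jay > emu → go right. Place as right child of emu.
Insert cat: cat > bat → go right; cat < owl → go left; cat < emu → go left; cat > bee → go right. Place as right child of bee.
Insert ram: ram > bat → go right; ram > owl → go right. Place as right child of owl.
Insert kit: kit > bat → go right; kit < owl → go left; kit > emu → go right; kit > jay → go right. Place as right child of jay.
Insert eel: eel > bat → go right; eel < owl → go left; eel < emu → go left; eel > bee → go right; eel > cat → go right. Place as right child of cat.
Insert fox: fox > bat → go right; fox < owl → go left; fox > emu → go right; fox < jay → go left. Place as left child of jay.
Insert gnu: gnu > bat → go right; gnu < owl → go left; gnu > emu → go right; gnu < jay → go left; gnu > fox → go right. Place as right child of fox.
Insert hen: hen > bat → go right; hen < owl → go left; hen > emu → go right; hen < jay → go left; hen > fox → go right; hen > gnu → go right. Place as right child of gnu.
Insert ape: ape < bat → go left; ape < asp → go left. Place as left child of asp.
Insert elk: elk > bat → go right; elk < owl → go left; elk < emu → go left; elk > bee → go right; elk > cat → go right; elk > eel → go right. Place as right child of eel.
Insert ewe: ewe > bat → go right; ewe < owl → go left; ewe > emu → go right; ewe < jay → go left; ewe < fox → go left. Place as left child of fox.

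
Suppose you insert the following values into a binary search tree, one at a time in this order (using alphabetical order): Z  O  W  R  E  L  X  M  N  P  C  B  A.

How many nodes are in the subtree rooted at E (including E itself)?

Insert Z: tree is empty, so Z becomes the root.
Insert O: O < Z → go left. Place as left child of Z.
Insert W: W < Z → go left; W > O → go right. Place as right child of O.
Insert R: R < Z → go left; R > O → go right; R < W → go left. Place as left child of W.
Insert E: E < Z → go left; E < O → go left. Place as left child of O.
Insert L: L < Z → go left; L < O → go left; L > E → go right. Place as right child of E.
Insert X: X < Z → go left; X > O → go right; X > W → go right. Place as right child of W.
Insert M: M < Z → go left; M < O → go left; M > E → go right; M > L → go right. Place as right child of L.
Insert N: N < Z → go left; N < O → go left; N > E → go right; N > L → go right; N > M → go right. Place as right child of M.
Insert P: P < Z → go left; P > O → go right; P < W → go left; P < R → go left. Place as left child of R.
Insert C: C < Z → go left; C < O → go left; C < E → go left. Place as left child of E.
Insert B: B < Z → go left; B < O → go left; B < E → go left; B < C → go left. Place as left child of C.
Insert A: A < Z → go left; A < O → go left; A < E → go left; A < C → go left; A < B → go left. Place as left child of B.

Subtree rooted at E contains: E, C, B, A, L, M, N — 7 nodes.

7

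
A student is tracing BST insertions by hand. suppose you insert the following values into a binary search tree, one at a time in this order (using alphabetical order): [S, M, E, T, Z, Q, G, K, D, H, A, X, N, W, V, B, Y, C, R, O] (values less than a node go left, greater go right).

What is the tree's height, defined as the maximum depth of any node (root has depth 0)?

6

S: root
M: left child of S (depth 1)
E: left child of M (depth 2)
T: right child of S (depth 1)
Z: right child of T (depth 2)
Q: right child of M (depth 2)
G: right child of E (depth 3)
K: right child of G (depth 4)
D: left child of E (depth 3)
H: left child of K (depth 5)
A: left child of D (depth 4)
X: left child of Z (depth 3)
N: left child of Q (depth 3)
W: left child of X (depth 4)
V: left child of W (depth 5)
B: right child of A (depth 5)
Y: right child of X (depth 4)
C: right child of B (depth 6)
R: right child of Q (depth 3)
O: right child of N (depth 4)

The deepest node is C at depth 6.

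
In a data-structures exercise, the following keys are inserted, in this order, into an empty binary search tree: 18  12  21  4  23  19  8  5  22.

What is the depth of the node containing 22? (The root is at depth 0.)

Insert 18: tree is empty, so 18 becomes the root.
Insert 12: 12 < 18 → go left. Place as left child of 18.
Insert 21: 21 > 18 → go right. Place as right child of 18.
Insert 4: 4 < 18 → go left; 4 < 12 → go left. Place as left child of 12.
Insert 23: 23 > 18 → go right; 23 > 21 → go right. Place as right child of 21.
Insert 19: 19 > 18 → go right; 19 < 21 → go left. Place as left child of 21.
Insert 8: 8 < 18 → go left; 8 < 12 → go left; 8 > 4 → go right. Place as right child of 4.
Insert 5: 5 < 18 → go left; 5 < 12 → go left; 5 > 4 → go right; 5 < 8 → go left. Place as left child of 8.
Insert 22: 22 > 18 → go right; 22 > 21 → go right; 22 < 23 → go left. Place as left child of 23.

Path to 22: 18 → 21 → 23 → 22, which is 3 edges.

3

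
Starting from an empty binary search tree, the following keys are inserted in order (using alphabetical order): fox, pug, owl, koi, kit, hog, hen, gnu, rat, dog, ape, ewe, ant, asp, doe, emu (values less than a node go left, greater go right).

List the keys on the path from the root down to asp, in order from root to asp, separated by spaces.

Insert fox: tree is empty, so fox becomes the root.
Insert pug: pug > fox → go right. Place as right child of fox.
Insert owl: owl > fox → go right; owl < pug → go left. Place as left child of pug.
Insert koi: koi > fox → go right; koi < pug → go left; koi < owl → go left. Place as left child of owl.
Insert kit: kit > fox → go right; kit < pug → go left; kit < owl → go left; kit < koi → go left. Place as left child of koi.
Insert hog: hog > fox → go right; hog < pug → go left; hog < owl → go left; hog < koi → go left; hog < kit → go left. Place as left child of kit.
Insert hen: hen > fox → go right; hen < pug → go left; hen < owl → go left; hen < koi → go left; hen < kit → go left; hen < hog → go left. Place as left child of hog.
Insert gnu: gnu > fox → go right; gnu < pug → go left; gnu < owl → go left; gnu < koi → go left; gnu < kit → go left; gnu < hog → go left; gnu < hen → go left. Place as left child of hen.
Insert rat: rat > fox → go right; rat > pug → go right. Place as right child of pug.
Insert dog: dog < fox → go left. Place as left child of fox.
Insert ape: ape < fox → go left; ape < dog → go left. Place as left child of dog.
Insert ewe: ewe < fox → go left; ewe > dog → go right. Place as right child of dog.
Insert ant: ant < fox → go left; ant < dog → go left; ant < ape → go left. Place as left child of ape.
Insert asp: asp < fox → go left; asp < dog → go left; asp > ape → go right. Place as right child of ape.
Insert doe: doe < fox → go left; doe < dog → go left; doe > ape → go right; doe > asp → go right. Place as right child of asp.
Insert emu: emu < fox → go left; emu > dog → go right; emu < ewe → go left. Place as left child of ewe.

fox dog ape asp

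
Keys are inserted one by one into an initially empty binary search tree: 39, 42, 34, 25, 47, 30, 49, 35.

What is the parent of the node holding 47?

42

Resulting structure (node: left, right):
  39: L=34, R=42
  42: L=–, R=47
  34: L=25, R=35
  25: L=–, R=30
  47: L=–, R=49
  30: L=–, R=–
  49: L=–, R=–
  35: L=–, R=–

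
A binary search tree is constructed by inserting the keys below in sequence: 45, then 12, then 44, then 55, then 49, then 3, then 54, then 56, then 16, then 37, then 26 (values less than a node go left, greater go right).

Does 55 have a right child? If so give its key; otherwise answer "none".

Insert 45: tree is empty, so 45 becomes the root.
Insert 12: 12 < 45 → go left. Place as left child of 45.
Insert 44: 44 < 45 → go left; 44 > 12 → go right. Place as right child of 12.
Insert 55: 55 > 45 → go right. Place as right child of 45.
Insert 49: 49 > 45 → go right; 49 < 55 → go left. Place as left child of 55.
Insert 3: 3 < 45 → go left; 3 < 12 → go left. Place as left child of 12.
Insert 54: 54 > 45 → go right; 54 < 55 → go left; 54 > 49 → go right. Place as right child of 49.
Insert 56: 56 > 45 → go right; 56 > 55 → go right. Place as right child of 55.
Insert 16: 16 < 45 → go left; 16 > 12 → go right; 16 < 44 → go left. Place as left child of 44.
Insert 37: 37 < 45 → go left; 37 > 12 → go right; 37 < 44 → go left; 37 > 16 → go right. Place as right child of 16.
Insert 26: 26 < 45 → go left; 26 > 12 → go right; 26 < 44 → go left; 26 > 16 → go right; 26 < 37 → go left. Place as left child of 37.

56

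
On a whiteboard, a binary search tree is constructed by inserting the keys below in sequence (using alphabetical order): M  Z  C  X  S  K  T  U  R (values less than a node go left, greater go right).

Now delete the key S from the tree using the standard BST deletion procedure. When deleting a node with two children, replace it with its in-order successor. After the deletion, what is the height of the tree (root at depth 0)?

4

Resulting structure (node: left, right):
  M: L=C, R=Z
  Z: L=X, R=–
  C: L=–, R=K
  X: L=S, R=–
  S: L=R, R=T
  K: L=–, R=–
  T: L=–, R=U
  U: L=–, R=–
  R: L=–, R=–

Delete S (two children — replace with in-order successor).
After deletion, deepest node is U at depth 4.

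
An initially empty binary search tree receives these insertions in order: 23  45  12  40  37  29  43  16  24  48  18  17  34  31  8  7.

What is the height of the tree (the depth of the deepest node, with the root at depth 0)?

6

Resulting structure (node: left, right):
  23: L=12, R=45
  45: L=40, R=48
  12: L=8, R=16
  40: L=37, R=43
  37: L=29, R=–
  29: L=24, R=34
  43: L=–, R=–
  16: L=–, R=18
  24: L=–, R=–
  48: L=–, R=–
  18: L=17, R=–
  17: L=–, R=–
  34: L=31, R=–
  31: L=–, R=–
  8: L=7, R=–
  7: L=–, R=–

The deepest node is 31 at depth 6.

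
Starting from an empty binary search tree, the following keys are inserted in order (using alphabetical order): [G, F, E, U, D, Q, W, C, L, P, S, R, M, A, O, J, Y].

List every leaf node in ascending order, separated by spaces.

A J O R Y

Insert G: tree is empty, so G becomes the root.
Insert F: F < G → go left. Place as left child of G.
Insert E: E < G → go left; E < F → go left. Place as left child of F.
Insert U: U > G → go right. Place as right child of G.
Insert D: D < G → go left; D < F → go left; D < E → go left. Place as left child of E.
Insert Q: Q > G → go right; Q < U → go left. Place as left child of U.
Insert W: W > G → go right; W > U → go right. Place as right child of U.
Insert C: C < G → go left; C < F → go left; C < E → go left; C < D → go left. Place as left child of D.
Insert L: L > G → go right; L < U → go left; L < Q → go left. Place as left child of Q.
Insert P: P > G → go right; P < U → go left; P < Q → go left; P > L → go right. Place as right child of L.
Insert S: S > G → go right; S < U → go left; S > Q → go right. Place as right child of Q.
Insert R: R > G → go right; R < U → go left; R > Q → go right; R < S → go left. Place as left child of S.
Insert M: M > G → go right; M < U → go left; M < Q → go left; M > L → go right; M < P → go left. Place as left child of P.
Insert A: A < G → go left; A < F → go left; A < E → go left; A < D → go left; A < C → go left. Place as left child of C.
Insert O: O > G → go right; O < U → go left; O < Q → go left; O > L → go right; O < P → go left; O > M → go right. Place as right child of M.
Insert J: J > G → go right; J < U → go left; J < Q → go left; J < L → go left. Place as left child of L.
Insert Y: Y > G → go right; Y > U → go right; Y > W → go right. Place as right child of W.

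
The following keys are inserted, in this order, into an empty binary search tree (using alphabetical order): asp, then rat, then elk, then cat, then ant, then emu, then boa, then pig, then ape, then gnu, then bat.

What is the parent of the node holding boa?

cat

asp: root
rat: right child of asp (depth 1)
elk: left child of rat (depth 2)
cat: left child of elk (depth 3)
ant: left child of asp (depth 1)
emu: right child of elk (depth 3)
boa: left child of cat (depth 4)
pig: right child of emu (depth 4)
ape: right child of ant (depth 2)
gnu: left child of pig (depth 5)
bat: left child of boa (depth 5)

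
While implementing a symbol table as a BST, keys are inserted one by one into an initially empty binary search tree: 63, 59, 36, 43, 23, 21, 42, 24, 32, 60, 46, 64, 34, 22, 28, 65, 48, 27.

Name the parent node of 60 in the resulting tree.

59

63: root
59: left child of 63 (depth 1)
36: left child of 59 (depth 2)
43: right child of 36 (depth 3)
23: left child of 36 (depth 3)
21: left child of 23 (depth 4)
42: left child of 43 (depth 4)
24: right child of 23 (depth 4)
32: right child of 24 (depth 5)
60: right child of 59 (depth 2)
46: right child of 43 (depth 4)
64: right child of 63 (depth 1)
34: right child of 32 (depth 6)
22: right child of 21 (depth 5)
28: left child of 32 (depth 6)
65: right child of 64 (depth 2)
48: right child of 46 (depth 5)
27: left child of 28 (depth 7)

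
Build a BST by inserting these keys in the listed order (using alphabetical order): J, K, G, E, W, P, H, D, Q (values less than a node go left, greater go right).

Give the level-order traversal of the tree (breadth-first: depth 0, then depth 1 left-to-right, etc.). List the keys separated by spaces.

J G K E H W D P Q

J: root
K: right child of J (depth 1)
G: left child of J (depth 1)
E: left child of G (depth 2)
W: right child of K (depth 2)
P: left child of W (depth 3)
H: right child of G (depth 2)
D: left child of E (depth 3)
Q: right child of P (depth 4)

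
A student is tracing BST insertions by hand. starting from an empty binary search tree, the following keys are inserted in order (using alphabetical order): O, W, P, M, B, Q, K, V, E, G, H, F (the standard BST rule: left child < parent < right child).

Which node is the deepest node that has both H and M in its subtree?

M

Resulting structure (node: left, right):
  O: L=M, R=W
  W: L=P, R=–
  P: L=–, R=Q
  M: L=B, R=–
  B: L=–, R=K
  Q: L=–, R=V
  K: L=E, R=–
  V: L=–, R=–
  E: L=–, R=G
  G: L=F, R=H
  H: L=–, R=–
  F: L=–, R=–

Path to H: O → M → B → K → E → G → H
Path to M: O → M
M lies on both paths and is an ancestor of the other node.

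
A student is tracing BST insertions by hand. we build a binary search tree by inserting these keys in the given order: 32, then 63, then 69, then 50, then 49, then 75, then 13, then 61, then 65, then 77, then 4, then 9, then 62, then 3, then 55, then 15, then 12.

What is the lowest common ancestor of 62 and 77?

63

32: root
63: right child of 32 (depth 1)
69: right child of 63 (depth 2)
50: left child of 63 (depth 2)
49: left child of 50 (depth 3)
75: right child of 69 (depth 3)
13: left child of 32 (depth 1)
61: right child of 50 (depth 3)
65: left child of 69 (depth 3)
77: right child of 75 (depth 4)
4: left child of 13 (depth 2)
9: right child of 4 (depth 3)
62: right child of 61 (depth 4)
3: left child of 4 (depth 3)
55: left child of 61 (depth 4)
15: right child of 13 (depth 2)
12: right child of 9 (depth 4)

Path to 62: 32 → 63 → 50 → 61 → 62
Path to 77: 32 → 63 → 69 → 75 → 77
The paths share a prefix ending at 63, then split left and right.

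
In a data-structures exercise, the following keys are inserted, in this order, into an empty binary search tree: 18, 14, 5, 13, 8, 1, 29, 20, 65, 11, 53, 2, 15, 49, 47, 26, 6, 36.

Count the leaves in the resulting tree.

6

Insert 18: tree is empty, so 18 becomes the root.
Insert 14: 14 < 18 → go left. Place as left child of 18.
Insert 5: 5 < 18 → go left; 5 < 14 → go left. Place as left child of 14.
Insert 13: 13 < 18 → go left; 13 < 14 → go left; 13 > 5 → go right. Place as right child of 5.
Insert 8: 8 < 18 → go left; 8 < 14 → go left; 8 > 5 → go right; 8 < 13 → go left. Place as left child of 13.
Insert 1: 1 < 18 → go left; 1 < 14 → go left; 1 < 5 → go left. Place as left child of 5.
Insert 29: 29 > 18 → go right. Place as right child of 18.
Insert 20: 20 > 18 → go right; 20 < 29 → go left. Place as left child of 29.
Insert 65: 65 > 18 → go right; 65 > 29 → go right. Place as right child of 29.
Insert 11: 11 < 18 → go left; 11 < 14 → go left; 11 > 5 → go right; 11 < 13 → go left; 11 > 8 → go right. Place as right child of 8.
Insert 53: 53 > 18 → go right; 53 > 29 → go right; 53 < 65 → go left. Place as left child of 65.
Insert 2: 2 < 18 → go left; 2 < 14 → go left; 2 < 5 → go left; 2 > 1 → go right. Place as right child of 1.
Insert 15: 15 < 18 → go left; 15 > 14 → go right. Place as right child of 14.
Insert 49: 49 > 18 → go right; 49 > 29 → go right; 49 < 65 → go left; 49 < 53 → go left. Place as left child of 53.
Insert 47: 47 > 18 → go right; 47 > 29 → go right; 47 < 65 → go left; 47 < 53 → go left; 47 < 49 → go left. Place as left child of 49.
Insert 26: 26 > 18 → go right; 26 < 29 → go left; 26 > 20 → go right. Place as right child of 20.
Insert 6: 6 < 18 → go left; 6 < 14 → go left; 6 > 5 → go right; 6 < 13 → go left; 6 < 8 → go left. Place as left child of 8.
Insert 36: 36 > 18 → go right; 36 > 29 → go right; 36 < 65 → go left; 36 < 53 → go left; 36 < 49 → go left; 36 < 47 → go left. Place as left child of 47.

Leaves: 2, 6, 11, 15, 26, 36 — 6 in total.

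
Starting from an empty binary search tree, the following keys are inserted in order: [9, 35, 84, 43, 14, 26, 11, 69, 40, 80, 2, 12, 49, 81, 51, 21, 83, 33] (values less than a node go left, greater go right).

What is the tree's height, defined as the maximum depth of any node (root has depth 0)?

7

9: root
35: right child of 9 (depth 1)
84: right child of 35 (depth 2)
43: left child of 84 (depth 3)
14: left child of 35 (depth 2)
26: right child of 14 (depth 3)
11: left child of 14 (depth 3)
69: right child of 43 (depth 4)
40: left child of 43 (depth 4)
80: right child of 69 (depth 5)
2: left child of 9 (depth 1)
12: right child of 11 (depth 4)
49: left child of 69 (depth 5)
81: right child of 80 (depth 6)
51: right child of 49 (depth 6)
21: left child of 26 (depth 4)
83: right child of 81 (depth 7)
33: right child of 26 (depth 4)

The deepest node is 83 at depth 7.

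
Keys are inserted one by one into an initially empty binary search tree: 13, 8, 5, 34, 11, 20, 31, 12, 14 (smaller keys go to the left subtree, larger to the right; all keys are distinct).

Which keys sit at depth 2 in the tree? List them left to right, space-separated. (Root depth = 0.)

13: root
8: left child of 13 (depth 1)
5: left child of 8 (depth 2)
34: right child of 13 (depth 1)
11: right child of 8 (depth 2)
20: left child of 34 (depth 2)
31: right child of 20 (depth 3)
12: right child of 11 (depth 3)
14: left child of 20 (depth 3)

5 11 20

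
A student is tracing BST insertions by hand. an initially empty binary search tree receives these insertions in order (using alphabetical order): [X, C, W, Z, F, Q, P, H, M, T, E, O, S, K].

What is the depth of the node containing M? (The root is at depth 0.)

X: root
C: left child of X (depth 1)
W: right child of C (depth 2)
Z: right child of X (depth 1)
F: left child of W (depth 3)
Q: right child of F (depth 4)
P: left child of Q (depth 5)
H: left child of P (depth 6)
M: right child of H (depth 7)
T: right child of Q (depth 5)
E: left child of F (depth 4)
O: right child of M (depth 8)
S: left child of T (depth 6)
K: left child of M (depth 8)

Path to M: X → C → W → F → Q → P → H → M, which is 7 edges.

7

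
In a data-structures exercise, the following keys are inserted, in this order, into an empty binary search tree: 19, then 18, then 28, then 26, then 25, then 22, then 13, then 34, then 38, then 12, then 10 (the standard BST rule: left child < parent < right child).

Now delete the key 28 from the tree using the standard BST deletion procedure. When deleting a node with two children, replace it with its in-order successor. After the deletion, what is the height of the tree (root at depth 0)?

Resulting structure (node: left, right):
  19: L=18, R=28
  18: L=13, R=–
  28: L=26, R=34
  26: L=25, R=–
  25: L=22, R=–
  22: L=–, R=–
  13: L=12, R=–
  34: L=–, R=38
  38: L=–, R=–
  12: L=10, R=–
  10: L=–, R=–

Delete 28 (two children — replace with in-order successor).
After deletion, deepest node is 22 at depth 4.

4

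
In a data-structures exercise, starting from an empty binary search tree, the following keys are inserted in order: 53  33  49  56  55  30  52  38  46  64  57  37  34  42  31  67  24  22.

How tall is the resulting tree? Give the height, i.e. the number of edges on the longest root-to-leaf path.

53: root
33: left child of 53 (depth 1)
49: right child of 33 (depth 2)
56: right child of 53 (depth 1)
55: left child of 56 (depth 2)
30: left child of 33 (depth 2)
52: right child of 49 (depth 3)
38: left child of 49 (depth 3)
46: right child of 38 (depth 4)
64: right child of 56 (depth 2)
57: left child of 64 (depth 3)
37: left child of 38 (depth 4)
34: left child of 37 (depth 5)
42: left child of 46 (depth 5)
31: right child of 30 (depth 3)
67: right child of 64 (depth 3)
24: left child of 30 (depth 3)
22: left child of 24 (depth 4)

The deepest node is 34 at depth 5.

5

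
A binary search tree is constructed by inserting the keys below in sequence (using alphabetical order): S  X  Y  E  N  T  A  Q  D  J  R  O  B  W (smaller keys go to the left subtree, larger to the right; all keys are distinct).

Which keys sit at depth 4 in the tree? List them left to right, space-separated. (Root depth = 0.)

Insert S: tree is empty, so S becomes the root.
Insert X: X > S → go right. Place as right child of S.
Insert Y: Y > S → go right; Y > X → go right. Place as right child of X.
Insert E: E < S → go left. Place as left child of S.
Insert N: N < S → go left; N > E → go right. Place as right child of E.
Insert T: T > S → go right; T < X → go left. Place as left child of X.
Insert A: A < S → go left; A < E → go left. Place as left child of E.
Insert Q: Q < S → go left; Q > E → go right; Q > N → go right. Place as right child of N.
Insert D: D < S → go left; D < E → go left; D > A → go right. Place as right child of A.
Insert J: J < S → go left; J > E → go right; J < N → go left. Place as left child of N.
Insert R: R < S → go left; R > E → go right; R > N → go right; R > Q → go right. Place as right child of Q.
Insert O: O < S → go left; O > E → go right; O > N → go right; O < Q → go left. Place as left child of Q.
Insert B: B < S → go left; B < E → go left; B > A → go right; B < D → go left. Place as left child of D.
Insert W: W > S → go right; W < X → go left; W > T → go right. Place as right child of T.

B O R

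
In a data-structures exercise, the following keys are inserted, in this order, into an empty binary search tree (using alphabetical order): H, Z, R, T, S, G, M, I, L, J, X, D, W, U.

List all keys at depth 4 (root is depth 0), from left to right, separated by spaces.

I S X

H: root
Z: right child of H (depth 1)
R: left child of Z (depth 2)
T: right child of R (depth 3)
S: left child of T (depth 4)
G: left child of H (depth 1)
M: left child of R (depth 3)
I: left child of M (depth 4)
L: right child of I (depth 5)
J: left child of L (depth 6)
X: right child of T (depth 4)
D: left child of G (depth 2)
W: left child of X (depth 5)
U: left child of W (depth 6)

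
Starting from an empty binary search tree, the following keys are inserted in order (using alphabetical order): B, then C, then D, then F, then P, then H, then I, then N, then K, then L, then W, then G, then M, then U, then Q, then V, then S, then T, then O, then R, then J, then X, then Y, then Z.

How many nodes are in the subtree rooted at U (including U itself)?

6

Resulting structure (node: left, right):
  B: L=–, R=C
  C: L=–, R=D
  D: L=–, R=F
  F: L=–, R=P
  P: L=H, R=W
  H: L=G, R=I
  I: L=–, R=N
  N: L=K, R=O
  K: L=J, R=L
  L: L=–, R=M
  W: L=U, R=X
  G: L=–, R=–
  M: L=–, R=–
  U: L=Q, R=V
  Q: L=–, R=S
  V: L=–, R=–
  S: L=R, R=T
  T: L=–, R=–
  O: L=–, R=–
  R: L=–, R=–
  J: L=–, R=–
  X: L=–, R=Y
  Y: L=–, R=Z
  Z: L=–, R=–

Subtree rooted at U contains: U, Q, S, R, T, V — 6 nodes.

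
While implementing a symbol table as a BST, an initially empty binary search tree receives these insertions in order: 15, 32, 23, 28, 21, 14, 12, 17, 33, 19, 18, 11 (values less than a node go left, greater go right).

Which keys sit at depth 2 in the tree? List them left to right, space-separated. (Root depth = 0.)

Insert 15: tree is empty, so 15 becomes the root.
Insert 32: 32 > 15 → go right. Place as right child of 15.
Insert 23: 23 > 15 → go right; 23 < 32 → go left. Place as left child of 32.
Insert 28: 28 > 15 → go right; 28 < 32 → go left; 28 > 23 → go right. Place as right child of 23.
Insert 21: 21 > 15 → go right; 21 < 32 → go left; 21 < 23 → go left. Place as left child of 23.
Insert 14: 14 < 15 → go left. Place as left child of 15.
Insert 12: 12 < 15 → go left; 12 < 14 → go left. Place as left child of 14.
Insert 17: 17 > 15 → go right; 17 < 32 → go left; 17 < 23 → go left; 17 < 21 → go left. Place as left child of 21.
Insert 33: 33 > 15 → go right; 33 > 32 → go right. Place as right child of 32.
Insert 19: 19 > 15 → go right; 19 < 32 → go left; 19 < 23 → go left; 19 < 21 → go left; 19 > 17 → go right. Place as right child of 17.
Insert 18: 18 > 15 → go right; 18 < 32 → go left; 18 < 23 → go left; 18 < 21 → go left; 18 > 17 → go right; 18 < 19 → go left. Place as left child of 19.
Insert 11: 11 < 15 → go left; 11 < 14 → go left; 11 < 12 → go left. Place as left child of 12.

12 23 33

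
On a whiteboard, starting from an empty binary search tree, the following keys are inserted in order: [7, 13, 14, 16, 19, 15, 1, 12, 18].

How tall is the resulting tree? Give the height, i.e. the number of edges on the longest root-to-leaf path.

7: root
13: right child of 7 (depth 1)
14: right child of 13 (depth 2)
16: right child of 14 (depth 3)
19: right child of 16 (depth 4)
15: left child of 16 (depth 4)
1: left child of 7 (depth 1)
12: left child of 13 (depth 2)
18: left child of 19 (depth 5)

The deepest node is 18 at depth 5.

5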